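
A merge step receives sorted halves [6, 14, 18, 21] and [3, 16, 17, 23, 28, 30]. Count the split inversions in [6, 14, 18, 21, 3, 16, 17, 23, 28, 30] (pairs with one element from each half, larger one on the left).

Count, for every r in R, how many entries of L exceed r:
r = 3: 6, 14, 18, 21 → 4
r = 16: 18, 21 → 2
r = 17: 18, 21 → 2
r = 23: none → 0
r = 28: none → 0
r = 30: none → 0
Cross-inversions: 4 + 2 + 2 + 0 + 0 + 0 = 8

There are 8 cross-inversions.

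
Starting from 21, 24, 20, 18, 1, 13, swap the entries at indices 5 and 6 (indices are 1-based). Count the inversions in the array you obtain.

There are 14 inversions.

Positions 5 and 6 hold 1 and 13; after swapping, the array is [21, 24, 20, 18, 13, 1].
Sweep left to right; for each value list the smaller values that follow it:
21: 4
24: 4
20: 3
18: 2
13: 1
1: 0
Sum: 4 + 4 + 3 + 2 + 1 + 0 = 14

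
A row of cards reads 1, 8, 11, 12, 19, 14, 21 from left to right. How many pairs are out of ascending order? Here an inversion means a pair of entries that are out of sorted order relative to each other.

1 out-of-order pair

Count, for each position, how many later elements it exceeds:
1: 0
8: 0
11: 0
12: 0
19: 1
14: 0
21: 0
Sum: 0 + 0 + 0 + 0 + 1 + 0 + 0 = 1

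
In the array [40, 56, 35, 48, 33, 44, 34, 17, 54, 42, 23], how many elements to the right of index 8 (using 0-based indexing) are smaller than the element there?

2 such elements

The element at index 8 is 54.
Elements after it: 42, 23
Those smaller than 54: 42, 23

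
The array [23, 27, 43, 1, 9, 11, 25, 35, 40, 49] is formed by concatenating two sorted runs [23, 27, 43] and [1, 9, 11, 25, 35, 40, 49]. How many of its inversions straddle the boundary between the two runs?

13

Take each right-half value and tally the left-half values above it:
r = 1: 23, 27, 43 → 3
r = 9: 23, 27, 43 → 3
r = 11: 23, 27, 43 → 3
r = 25: 27, 43 → 2
r = 35: 43 → 1
r = 40: 43 → 1
r = 49: none → 0
Cross-inversions: 3 + 3 + 3 + 2 + 1 + 1 + 0 = 13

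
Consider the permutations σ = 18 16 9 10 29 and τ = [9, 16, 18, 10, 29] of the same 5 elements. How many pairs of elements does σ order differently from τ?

Assign each item its position (1..5) in the first ordering, then rewrite the second ordering as that position sequence:
positions: 18→1, 16→2, 9→3, 10→4, 29→5
second ordering as positions: [3, 2, 1, 4, 5]
Discordant pairs = inversions in this position sequence.
3: 2, 1 → 2
2: 1 → 1
1: 0
4: 0
5: 0
Total: 2 + 1 + 0 + 0 + 0 = 3

3 discordant pairs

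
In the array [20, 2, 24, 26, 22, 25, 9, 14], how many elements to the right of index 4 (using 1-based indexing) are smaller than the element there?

4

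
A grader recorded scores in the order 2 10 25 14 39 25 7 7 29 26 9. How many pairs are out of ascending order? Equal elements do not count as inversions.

For each element, count later entries that are smaller:
2 → none → 0
10 → 7, 7, 9 → 3
25 → 14, 7, 7, 9 → 4
14 → 7, 7, 9 → 3
39 → 25, 7, 7, 29, 26, 9 → 6
25 → 7, 7, 9 → 3
7 → none → 0
7 → none → 0
29 → 26, 9 → 2
26 → 9 → 1
9 → none → 0
Sum: 0 + 3 + 4 + 3 + 6 + 3 + 0 + 0 + 2 + 1 + 0 = 22

22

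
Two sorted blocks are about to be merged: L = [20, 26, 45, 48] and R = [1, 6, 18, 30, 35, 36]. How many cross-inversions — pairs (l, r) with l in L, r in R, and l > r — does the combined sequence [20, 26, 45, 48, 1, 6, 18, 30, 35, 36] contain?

There are 18 cross-inversions.

Take each right-half value and tally the left-half values above it:
r = 1: 20, 26, 45, 48 → 4
r = 6: 20, 26, 45, 48 → 4
r = 18: 20, 26, 45, 48 → 4
r = 30: 45, 48 → 2
r = 35: 45, 48 → 2
r = 36: 45, 48 → 2
Cross-inversions: 4 + 4 + 4 + 2 + 2 + 2 = 18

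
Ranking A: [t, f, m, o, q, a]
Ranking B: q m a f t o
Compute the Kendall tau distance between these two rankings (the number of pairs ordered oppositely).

There are 10 discordant pairs.

Assign each item its position (1..6) in the first ordering, then rewrite the second ordering as that position sequence:
positions: t→1, f→2, m→3, o→4, q→5, a→6
second ordering as positions: [5, 3, 6, 2, 1, 4]
Discordant pairs = inversions in this position sequence.
5: 3, 2, 1, 4 → 4
3: 2, 1 → 2
6: 2, 1, 4 → 3
2: 1 → 1
1: 0
4: 0
Total: 4 + 2 + 3 + 1 + 0 + 0 = 10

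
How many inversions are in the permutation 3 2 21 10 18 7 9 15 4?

For each element, count later entries that are smaller:
3: 1
2: 0
21: 6
10: 3
18: 4
7: 1
9: 1
15: 1
4: 0
Sum: 1 + 0 + 6 + 3 + 4 + 1 + 1 + 1 + 0 = 17

17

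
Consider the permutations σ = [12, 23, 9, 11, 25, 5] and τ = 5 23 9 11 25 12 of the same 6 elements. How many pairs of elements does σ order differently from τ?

Discordant pairs: 9

Assign each item its position (1..6) in the first ordering, then rewrite the second ordering as that position sequence:
positions: 12→1, 23→2, 9→3, 11→4, 25→5, 5→6
second ordering as positions: [6, 2, 3, 4, 5, 1]
Discordant pairs = inversions in this position sequence.
6: 2, 3, 4, 5, 1 → 5
2: 1 → 1
3: 1 → 1
4: 1 → 1
5: 1 → 1
1: 0
Total: 5 + 1 + 1 + 1 + 1 + 0 = 9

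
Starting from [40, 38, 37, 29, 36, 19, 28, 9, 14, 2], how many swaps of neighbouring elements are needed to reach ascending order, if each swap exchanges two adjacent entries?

The minimum number of adjacent swaps to sort an array equals its inversion count, since every such swap removes exactly one inversion.
Count inversions — for each element, later elements that are smaller:
40: 38, 37, 29, 36, 19, 28, 9, 14, 2 → 9
38: 37, 29, 36, 19, 28, 9, 14, 2 → 8
37: 29, 36, 19, 28, 9, 14, 2 → 7
29: 19, 28, 9, 14, 2 → 5
36: 19, 28, 9, 14, 2 → 5
19: 9, 14, 2 → 3
28: 9, 14, 2 → 3
9: 2 → 1
14: 2 → 1
2: none → 0
Total inversions: 9 + 8 + 7 + 5 + 5 + 3 + 3 + 1 + 1 + 0 = 42

42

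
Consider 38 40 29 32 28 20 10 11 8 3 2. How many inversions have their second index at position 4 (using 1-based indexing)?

2 such elements

The element at index 4 is 32.
Elements before it: 38, 40, 29
Those larger than 32: 38, 40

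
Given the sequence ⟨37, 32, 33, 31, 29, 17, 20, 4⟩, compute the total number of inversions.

Count, for each position, how many later elements it exceeds:
37 → 32, 33, 31, 29, 17, 20, 4 → 7
32 → 31, 29, 17, 20, 4 → 5
33 → 31, 29, 17, 20, 4 → 5
31 → 29, 17, 20, 4 → 4
29 → 17, 20, 4 → 3
17 → 4 → 1
20 → 4 → 1
4 → none → 0
Sum: 7 + 5 + 5 + 4 + 3 + 1 + 1 + 0 = 26

26 inversions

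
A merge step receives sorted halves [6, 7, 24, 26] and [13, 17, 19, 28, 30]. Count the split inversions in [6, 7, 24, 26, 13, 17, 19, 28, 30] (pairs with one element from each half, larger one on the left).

Count, for every r in R, how many entries of L exceed r:
r = 13: 24, 26 → 2
r = 17: 24, 26 → 2
r = 19: 24, 26 → 2
r = 28: none → 0
r = 30: none → 0
Cross-inversions: 2 + 2 + 2 + 0 + 0 = 6

6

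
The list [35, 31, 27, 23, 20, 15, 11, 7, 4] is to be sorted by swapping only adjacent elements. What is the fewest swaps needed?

36 swaps

Minimum adjacent swaps = number of inversions (each swap of adjacent out-of-order elements removes one inversion and no swap can remove more).
Count inversions — for each element, later elements that are smaller:
35: 31, 27, 23, 20, 15, 11, 7, 4 → 8
31: 27, 23, 20, 15, 11, 7, 4 → 7
27: 23, 20, 15, 11, 7, 4 → 6
23: 20, 15, 11, 7, 4 → 5
20: 15, 11, 7, 4 → 4
15: 11, 7, 4 → 3
11: 7, 4 → 2
7: 4 → 1
4: none → 0
Total inversions: 8 + 7 + 6 + 5 + 4 + 3 + 2 + 1 + 0 = 36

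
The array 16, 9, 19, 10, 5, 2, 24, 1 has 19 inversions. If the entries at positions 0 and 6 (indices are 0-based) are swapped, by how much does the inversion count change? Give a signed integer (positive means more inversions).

+3

Positions 0 and 6 hold 16 and 24; after swapping, the array is [24, 9, 19, 10, 5, 2, 16, 1].
Element-by-element contributions:
24: 7
9: 3
19: 5
10: 3
5: 2
2: 1
16: 1
1: 0
Sum: 7 + 3 + 5 + 3 + 2 + 1 + 1 + 0 = 22
Change: 22 − 19 = +3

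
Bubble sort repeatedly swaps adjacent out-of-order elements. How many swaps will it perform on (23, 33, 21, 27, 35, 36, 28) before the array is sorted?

The minimum number of adjacent swaps to sort an array equals its inversion count, since every such swap removes exactly one inversion.
Count inversions — for each element, later elements that are smaller:
23: 21 → 1
33: 21, 27, 28 → 3
21: none → 0
27: none → 0
35: 28 → 1
36: 28 → 1
28: none → 0
Total inversions: 1 + 3 + 0 + 0 + 1 + 1 + 0 = 6

6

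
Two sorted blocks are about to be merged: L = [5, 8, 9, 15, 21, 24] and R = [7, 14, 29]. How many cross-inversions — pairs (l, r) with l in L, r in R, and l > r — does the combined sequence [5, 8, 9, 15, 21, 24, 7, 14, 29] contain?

8 split inversions

For each element r of the right run, count left-run elements greater than r:
r = 7: 8, 9, 15, 21, 24 → 5
r = 14: 15, 21, 24 → 3
r = 29: none → 0
Cross-inversions: 5 + 3 + 0 = 8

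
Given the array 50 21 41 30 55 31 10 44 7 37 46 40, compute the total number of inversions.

Element-by-element contributions:
50: 10
21: 2
41: 6
30: 2
55: 7
31: 2
10: 1
44: 3
7: 0
37: 0
46: 1
40: 0
Sum: 10 + 2 + 6 + 2 + 7 + 2 + 1 + 3 + 0 + 0 + 1 + 0 = 34

34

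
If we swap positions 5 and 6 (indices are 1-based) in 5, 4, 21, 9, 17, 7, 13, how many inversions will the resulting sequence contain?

Positions 5 and 6 hold 17 and 7; after swapping, the array is [5, 4, 21, 9, 7, 17, 13].
Count, for each position, how many later elements it exceeds:
5: 1
4: 0
21: 4
9: 1
7: 0
17: 1
13: 0
Sum: 1 + 0 + 4 + 1 + 0 + 1 + 0 = 7

Inversions: 7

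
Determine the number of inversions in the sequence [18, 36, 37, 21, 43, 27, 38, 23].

11

Count, for each position, how many later elements it exceeds:
18 → none → 0
36 → 21, 27, 23 → 3
37 → 21, 27, 23 → 3
21 → none → 0
43 → 27, 38, 23 → 3
27 → 23 → 1
38 → 23 → 1
23 → none → 0
Sum: 0 + 3 + 3 + 0 + 3 + 1 + 1 + 0 = 11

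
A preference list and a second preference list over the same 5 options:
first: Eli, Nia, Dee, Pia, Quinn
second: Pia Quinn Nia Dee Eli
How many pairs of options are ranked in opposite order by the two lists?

Pairs: 8

Assign each item its position (1..5) in the first ordering, then rewrite the second ordering as that position sequence:
positions: Eli→1, Nia→2, Dee→3, Pia→4, Quinn→5
second ordering as positions: [4, 5, 2, 3, 1]
Discordant pairs = inversions in this position sequence.
4: 2, 3, 1 → 3
5: 2, 3, 1 → 3
2: 1 → 1
3: 1 → 1
1: 0
Total: 3 + 3 + 1 + 1 + 0 = 8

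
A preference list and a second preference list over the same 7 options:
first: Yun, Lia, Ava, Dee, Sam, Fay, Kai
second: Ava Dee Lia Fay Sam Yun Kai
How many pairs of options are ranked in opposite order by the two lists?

Assign each item its position (1..7) in the first ordering, then rewrite the second ordering as that position sequence:
positions: Yun→1, Lia→2, Ava→3, Dee→4, Sam→5, Fay→6, Kai→7
second ordering as positions: [3, 4, 2, 6, 5, 1, 7]
Discordant pairs = inversions in this position sequence.
3: 2, 1 → 2
4: 2, 1 → 2
2: 1 → 1
6: 5, 1 → 2
5: 1 → 1
1: 0
7: 0
Total: 2 + 2 + 1 + 2 + 1 + 0 + 0 = 8

There are 8 pairs.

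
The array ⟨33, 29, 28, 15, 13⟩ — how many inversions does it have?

10

For each element, count later entries that are smaller:
33 → 29, 28, 15, 13 → 4
29 → 28, 15, 13 → 3
28 → 15, 13 → 2
15 → 13 → 1
13 → none → 0
Sum: 4 + 3 + 2 + 1 + 0 = 10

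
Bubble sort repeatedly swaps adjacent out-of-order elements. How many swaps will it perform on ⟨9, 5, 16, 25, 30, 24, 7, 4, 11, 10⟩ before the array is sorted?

The minimum number of adjacent swaps to sort an array equals its inversion count, since every such swap removes exactly one inversion.
Count inversions — for each element, later elements that are smaller:
9: 5, 7, 4 → 3
5: 4 → 1
16: 7, 4, 11, 10 → 4
25: 24, 7, 4, 11, 10 → 5
30: 24, 7, 4, 11, 10 → 5
24: 7, 4, 11, 10 → 4
7: 4 → 1
4: none → 0
11: 10 → 1
10: none → 0
Total inversions: 3 + 1 + 4 + 5 + 5 + 4 + 1 + 0 + 1 + 0 = 24

Swaps: 24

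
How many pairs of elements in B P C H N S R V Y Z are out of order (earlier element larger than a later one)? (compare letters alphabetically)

Count, for each position, how many later elements it exceeds:
B: 0
P: 3
C: 0
H: 0
N: 0
S: 1
R: 0
V: 0
Y: 0
Z: 0
Sum: 0 + 3 + 0 + 0 + 0 + 1 + 0 + 0 + 0 + 0 = 4

4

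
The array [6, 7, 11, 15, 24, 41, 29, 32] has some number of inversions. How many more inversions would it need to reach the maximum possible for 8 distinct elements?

Maximum inversions for 8 distinct elements is C(8, 2) = 8·7/2 = 28.
Current inversions — for each element, count later smaller elements:
6: 0
7: 0
11: 0
15: 0
24: 0
41: 2
29: 0
32: 0
Current total: 0 + 0 + 0 + 0 + 0 + 2 + 0 + 0 = 2
Shortfall: 28 − 2 = 26

26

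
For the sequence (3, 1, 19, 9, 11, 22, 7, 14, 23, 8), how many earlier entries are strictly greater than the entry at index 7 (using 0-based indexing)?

The element at index 7 is 14.
Elements before it: 3, 1, 19, 9, 11, 22, 7
Those larger than 14: 19, 22

2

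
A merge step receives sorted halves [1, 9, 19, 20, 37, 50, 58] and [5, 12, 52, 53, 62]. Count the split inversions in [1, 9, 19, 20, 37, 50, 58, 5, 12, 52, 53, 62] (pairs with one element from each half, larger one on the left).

13 split inversions

For each element r of the right run, count left-run elements greater than r:
r = 5: 9, 19, 20, 37, 50, 58 → 6
r = 12: 19, 20, 37, 50, 58 → 5
r = 52: 58 → 1
r = 53: 58 → 1
r = 62: none → 0
Cross-inversions: 6 + 5 + 1 + 1 + 0 = 13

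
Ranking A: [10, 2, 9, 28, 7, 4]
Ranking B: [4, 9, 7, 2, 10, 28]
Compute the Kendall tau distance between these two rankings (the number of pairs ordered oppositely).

Assign each item its position (1..6) in the first ordering, then rewrite the second ordering as that position sequence:
positions: 10→1, 2→2, 9→3, 28→4, 7→5, 4→6
second ordering as positions: [6, 3, 5, 2, 1, 4]
Discordant pairs = inversions in this position sequence.
6: 3, 5, 2, 1, 4 → 5
3: 2, 1 → 2
5: 2, 1, 4 → 3
2: 1 → 1
1: 0
4: 0
Total: 5 + 2 + 3 + 1 + 0 + 0 = 11

11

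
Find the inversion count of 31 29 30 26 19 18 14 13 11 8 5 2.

65

For each element, count later entries that are smaller:
31: 11
29: 9
30: 9
26: 8
19: 7
18: 6
14: 5
13: 4
11: 3
8: 2
5: 1
2: 0
Sum: 11 + 9 + 9 + 8 + 7 + 6 + 5 + 4 + 3 + 2 + 1 + 0 = 65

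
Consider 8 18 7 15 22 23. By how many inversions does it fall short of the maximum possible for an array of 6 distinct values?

Maximum inversions for 6 distinct elements is C(6, 2) = 6·5/2 = 15.
Current inversions — for each element, count later smaller elements:
8: 1
18: 2
7: 0
15: 0
22: 0
23: 0
Current total: 1 + 2 + 0 + 0 + 0 + 0 = 3
Shortfall: 15 − 3 = 12

12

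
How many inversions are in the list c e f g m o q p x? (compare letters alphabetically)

1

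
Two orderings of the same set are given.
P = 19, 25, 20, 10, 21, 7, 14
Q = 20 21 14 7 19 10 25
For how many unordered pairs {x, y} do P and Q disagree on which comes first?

Assign each item its position (1..7) in the first ordering, then rewrite the second ordering as that position sequence:
positions: 19→1, 25→2, 20→3, 10→4, 21→5, 7→6, 14→7
second ordering as positions: [3, 5, 7, 6, 1, 4, 2]
Discordant pairs = inversions in this position sequence.
3: 1, 2 → 2
5: 1, 4, 2 → 3
7: 6, 1, 4, 2 → 4
6: 1, 4, 2 → 3
1: 0
4: 2 → 1
2: 0
Total: 2 + 3 + 4 + 3 + 0 + 1 + 0 = 13

13 disagreeing pairs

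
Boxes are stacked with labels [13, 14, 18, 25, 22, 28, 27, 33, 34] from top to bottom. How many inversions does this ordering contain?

2 out-of-order pairs

Element-by-element contributions:
13 → none → 0
14 → none → 0
18 → none → 0
25 → 22 → 1
22 → none → 0
28 → 27 → 1
27 → none → 0
33 → none → 0
34 → none → 0
Sum: 0 + 0 + 0 + 1 + 0 + 1 + 0 + 0 + 0 = 2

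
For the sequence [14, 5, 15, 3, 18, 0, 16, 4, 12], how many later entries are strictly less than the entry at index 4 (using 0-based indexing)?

4 such elements

The element at index 4 is 18.
Elements after it: 0, 16, 4, 12
Those smaller than 18: 0, 16, 4, 12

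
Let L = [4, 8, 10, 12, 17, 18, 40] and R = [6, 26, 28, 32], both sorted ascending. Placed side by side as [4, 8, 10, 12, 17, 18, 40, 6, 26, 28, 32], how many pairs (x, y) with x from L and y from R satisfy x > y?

9 cross-inversions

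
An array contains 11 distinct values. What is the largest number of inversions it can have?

55 inversions

A reversed (strictly descending) arrangement makes every pair an inversion, giving C(11, 2) inversions.
C(11, 2) = 11·10/2 = 55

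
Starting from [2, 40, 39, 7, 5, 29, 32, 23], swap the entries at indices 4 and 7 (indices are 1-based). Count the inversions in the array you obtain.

17 inversions

Positions 4 and 7 hold 7 and 32; after swapping, the array is [2, 40, 39, 32, 5, 29, 7, 23].
Count, for each position, how many later elements it exceeds:
2: 0
40: 6
39: 5
32: 4
5: 0
29: 2
7: 0
23: 0
Sum: 0 + 6 + 5 + 4 + 0 + 2 + 0 + 0 = 17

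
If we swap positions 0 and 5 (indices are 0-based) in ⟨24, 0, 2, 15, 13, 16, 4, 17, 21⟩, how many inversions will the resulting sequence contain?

Positions 0 and 5 hold 24 and 16; after swapping, the array is [16, 0, 2, 15, 13, 24, 4, 17, 21].
Element-by-element contributions:
16 → 0, 2, 15, 13, 4 → 5
0 → none → 0
2 → none → 0
15 → 13, 4 → 2
13 → 4 → 1
24 → 4, 17, 21 → 3
4 → none → 0
17 → none → 0
21 → none → 0
Sum: 5 + 0 + 0 + 2 + 1 + 3 + 0 + 0 + 0 = 11

11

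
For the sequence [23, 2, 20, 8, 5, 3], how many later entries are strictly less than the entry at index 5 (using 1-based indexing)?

1 such element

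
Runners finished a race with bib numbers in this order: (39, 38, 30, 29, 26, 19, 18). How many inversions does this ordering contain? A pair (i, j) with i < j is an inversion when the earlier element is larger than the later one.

Sweep left to right; for each value list the smaller values that follow it:
39: 6
38: 5
30: 4
29: 3
26: 2
19: 1
18: 0
Sum: 6 + 5 + 4 + 3 + 2 + 1 + 0 = 21

21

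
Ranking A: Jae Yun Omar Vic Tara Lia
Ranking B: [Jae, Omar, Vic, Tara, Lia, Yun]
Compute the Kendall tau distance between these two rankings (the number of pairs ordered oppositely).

4

Assign each item its position (1..6) in the first ordering, then rewrite the second ordering as that position sequence:
positions: Jae→1, Yun→2, Omar→3, Vic→4, Tara→5, Lia→6
second ordering as positions: [1, 3, 4, 5, 6, 2]
Discordant pairs = inversions in this position sequence.
1: 0
3: 2 → 1
4: 2 → 1
5: 2 → 1
6: 2 → 1
2: 0
Total: 0 + 1 + 1 + 1 + 1 + 0 = 4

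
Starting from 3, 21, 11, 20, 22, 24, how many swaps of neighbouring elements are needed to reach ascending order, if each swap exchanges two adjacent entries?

The minimum number of adjacent swaps to sort an array equals its inversion count, since every such swap removes exactly one inversion.
Count inversions — for each element, later elements that are smaller:
3: none → 0
21: 11, 20 → 2
11: none → 0
20: none → 0
22: none → 0
24: none → 0
Total inversions: 0 + 2 + 0 + 0 + 0 + 0 = 2

2 swaps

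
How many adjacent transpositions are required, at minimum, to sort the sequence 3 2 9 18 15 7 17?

6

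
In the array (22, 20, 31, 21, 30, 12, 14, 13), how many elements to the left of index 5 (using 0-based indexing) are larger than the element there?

5

The element at index 5 is 12.
Elements before it: 22, 20, 31, 21, 30
Those larger than 12: 22, 20, 31, 21, 30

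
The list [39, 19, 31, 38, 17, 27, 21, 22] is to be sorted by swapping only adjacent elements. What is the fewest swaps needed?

There are 18 swaps.

Each adjacent swap fixes exactly one inversion, so the minimum swap count equals the number of inversions.
Count inversions — for each element, later elements that are smaller:
39: 19, 31, 38, 17, 27, 21, 22 → 7
19: 17 → 1
31: 17, 27, 21, 22 → 4
38: 17, 27, 21, 22 → 4
17: none → 0
27: 21, 22 → 2
21: none → 0
22: none → 0
Total inversions: 7 + 1 + 4 + 4 + 0 + 2 + 0 + 0 = 18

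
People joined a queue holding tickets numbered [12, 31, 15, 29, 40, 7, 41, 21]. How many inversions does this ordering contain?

11

Sweep left to right; for each value list the smaller values that follow it:
12 → 7 → 1
31 → 15, 29, 7, 21 → 4
15 → 7 → 1
29 → 7, 21 → 2
40 → 7, 21 → 2
7 → none → 0
41 → 21 → 1
21 → none → 0
Sum: 1 + 4 + 1 + 2 + 2 + 0 + 1 + 0 = 11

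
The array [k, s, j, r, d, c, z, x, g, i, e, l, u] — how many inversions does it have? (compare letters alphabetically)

39 inversions

Count, for each position, how many later elements it exceeds:
k: 6
s: 8
j: 5
r: 6
d: 1
c: 0
z: 6
x: 5
g: 1
i: 1
e: 0
l: 0
u: 0
Sum: 6 + 8 + 5 + 6 + 1 + 0 + 6 + 5 + 1 + 1 + 0 + 0 + 0 = 39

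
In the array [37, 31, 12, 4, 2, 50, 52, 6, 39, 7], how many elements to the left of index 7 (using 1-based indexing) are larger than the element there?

0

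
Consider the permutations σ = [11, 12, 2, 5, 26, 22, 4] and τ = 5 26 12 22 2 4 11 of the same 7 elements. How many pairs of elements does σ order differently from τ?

Assign each item its position (1..7) in the first ordering, then rewrite the second ordering as that position sequence:
positions: 11→1, 12→2, 2→3, 5→4, 26→5, 22→6, 4→7
second ordering as positions: [4, 5, 2, 6, 3, 7, 1]
Discordant pairs = inversions in this position sequence.
4: 2, 3, 1 → 3
5: 2, 3, 1 → 3
2: 1 → 1
6: 3, 1 → 2
3: 1 → 1
7: 1 → 1
1: 0
Total: 3 + 3 + 1 + 2 + 1 + 1 + 0 = 11

11 discordant pairs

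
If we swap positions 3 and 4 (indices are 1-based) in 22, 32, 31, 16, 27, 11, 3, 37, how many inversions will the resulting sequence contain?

16

Positions 3 and 4 hold 31 and 16; after swapping, the array is [22, 32, 16, 31, 27, 11, 3, 37].
Sweep left to right; for each value list the smaller values that follow it:
22 → 16, 11, 3 → 3
32 → 16, 31, 27, 11, 3 → 5
16 → 11, 3 → 2
31 → 27, 11, 3 → 3
27 → 11, 3 → 2
11 → 3 → 1
3 → none → 0
37 → none → 0
Sum: 3 + 5 + 2 + 3 + 2 + 1 + 0 + 0 = 16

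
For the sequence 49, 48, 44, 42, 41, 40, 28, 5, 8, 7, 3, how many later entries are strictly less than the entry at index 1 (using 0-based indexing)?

9

The element at index 1 is 48.
Elements after it: 44, 42, 41, 40, 28, 5, 8, 7, 3
Those smaller than 48: 44, 42, 41, 40, 28, 5, 8, 7, 3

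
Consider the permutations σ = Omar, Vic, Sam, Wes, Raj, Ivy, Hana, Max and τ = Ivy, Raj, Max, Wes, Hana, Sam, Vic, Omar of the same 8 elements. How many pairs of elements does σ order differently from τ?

Assign each item its position (1..8) in the first ordering, then rewrite the second ordering as that position sequence:
positions: Omar→1, Vic→2, Sam→3, Wes→4, Raj→5, Ivy→6, Hana→7, Max→8
second ordering as positions: [6, 5, 8, 4, 7, 3, 2, 1]
Discordant pairs = inversions in this position sequence.
6: 5, 4, 3, 2, 1 → 5
5: 4, 3, 2, 1 → 4
8: 4, 7, 3, 2, 1 → 5
4: 3, 2, 1 → 3
7: 3, 2, 1 → 3
3: 2, 1 → 2
2: 1 → 1
1: 0
Total: 5 + 4 + 5 + 3 + 3 + 2 + 1 + 0 = 23

23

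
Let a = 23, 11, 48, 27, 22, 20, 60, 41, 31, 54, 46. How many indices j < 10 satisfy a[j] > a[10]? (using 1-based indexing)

1

The element at index 10 is 54.
Elements before it: 23, 11, 48, 27, 22, 20, 60, 41, 31
Those larger than 54: 60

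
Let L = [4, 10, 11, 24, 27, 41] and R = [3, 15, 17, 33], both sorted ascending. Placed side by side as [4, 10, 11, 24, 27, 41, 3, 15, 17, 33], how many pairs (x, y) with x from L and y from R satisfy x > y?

Take each right-half value and tally the left-half values above it:
r = 3: 4, 10, 11, 24, 27, 41 → 6
r = 15: 24, 27, 41 → 3
r = 17: 24, 27, 41 → 3
r = 33: 41 → 1
Cross-inversions: 6 + 3 + 3 + 1 = 13

Cross-inversions: 13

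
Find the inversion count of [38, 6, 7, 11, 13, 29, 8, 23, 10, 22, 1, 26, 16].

For each element, count later entries that are smaller:
38: 12
6: 1
7: 1
11: 3
13: 3
29: 7
8: 1
23: 4
10: 1
22: 2
1: 0
26: 1
16: 0
Sum: 12 + 1 + 1 + 3 + 3 + 7 + 1 + 4 + 1 + 2 + 0 + 1 + 0 = 36

There are 36 inversions.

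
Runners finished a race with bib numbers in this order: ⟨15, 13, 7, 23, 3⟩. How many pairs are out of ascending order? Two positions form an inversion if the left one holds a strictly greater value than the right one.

Inversions: 7

Inversion pairs (indices are 1-based):
(1,2): 15 > 13
(1,3): 15 > 7
(1,5): 15 > 3
(2,3): 13 > 7
(2,5): 13 > 3
(3,5): 7 > 3
(4,5): 23 > 3
That's 7 pairs.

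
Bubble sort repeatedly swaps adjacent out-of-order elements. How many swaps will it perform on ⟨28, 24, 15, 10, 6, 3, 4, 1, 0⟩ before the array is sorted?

35 adjacent swaps

Each adjacent swap fixes exactly one inversion, so the minimum swap count equals the number of inversions.
Count inversions — for each element, later elements that are smaller:
28: 24, 15, 10, 6, 3, 4, 1, 0 → 8
24: 15, 10, 6, 3, 4, 1, 0 → 7
15: 10, 6, 3, 4, 1, 0 → 6
10: 6, 3, 4, 1, 0 → 5
6: 3, 4, 1, 0 → 4
3: 1, 0 → 2
4: 1, 0 → 2
1: 0 → 1
0: none → 0
Total inversions: 8 + 7 + 6 + 5 + 4 + 2 + 2 + 1 + 0 = 35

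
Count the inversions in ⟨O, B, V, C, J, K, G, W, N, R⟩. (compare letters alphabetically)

16 out-of-order pairs

Element-by-element contributions:
O → B, C, J, K, G, N → 6
B → none → 0
V → C, J, K, G, N, R → 6
C → none → 0
J → G → 1
K → G → 1
G → none → 0
W → N, R → 2
N → none → 0
R → none → 0
Sum: 6 + 0 + 6 + 0 + 1 + 1 + 0 + 2 + 0 + 0 = 16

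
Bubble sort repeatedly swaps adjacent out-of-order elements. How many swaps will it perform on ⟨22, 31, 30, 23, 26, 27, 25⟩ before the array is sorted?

11

Minimum adjacent swaps = number of inversions (each swap of adjacent out-of-order elements removes one inversion and no swap can remove more).
Count inversions — for each element, later elements that are smaller:
22: none → 0
31: 30, 23, 26, 27, 25 → 5
30: 23, 26, 27, 25 → 4
23: none → 0
26: 25 → 1
27: 25 → 1
25: none → 0
Total inversions: 0 + 5 + 4 + 0 + 1 + 1 + 0 = 11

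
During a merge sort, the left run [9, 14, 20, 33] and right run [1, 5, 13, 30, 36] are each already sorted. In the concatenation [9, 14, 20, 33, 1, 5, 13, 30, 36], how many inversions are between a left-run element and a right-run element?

12

Take each right-half value and tally the left-half values above it:
r = 1: 9, 14, 20, 33 → 4
r = 5: 9, 14, 20, 33 → 4
r = 13: 14, 20, 33 → 3
r = 30: 33 → 1
r = 36: none → 0
Cross-inversions: 4 + 4 + 3 + 1 + 0 = 12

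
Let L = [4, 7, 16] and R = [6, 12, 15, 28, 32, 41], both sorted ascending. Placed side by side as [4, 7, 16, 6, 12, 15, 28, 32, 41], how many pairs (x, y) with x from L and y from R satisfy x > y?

4

Take each right-half value and tally the left-half values above it:
r = 6: 7, 16 → 2
r = 12: 16 → 1
r = 15: 16 → 1
r = 28: none → 0
r = 32: none → 0
r = 41: none → 0
Cross-inversions: 2 + 1 + 1 + 0 + 0 + 0 = 4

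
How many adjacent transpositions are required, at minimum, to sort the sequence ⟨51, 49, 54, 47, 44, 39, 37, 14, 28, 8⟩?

Swaps: 42

The minimum number of adjacent swaps to sort an array equals its inversion count, since every such swap removes exactly one inversion.
Count inversions — for each element, later elements that are smaller:
51: 49, 47, 44, 39, 37, 14, 28, 8 → 8
49: 47, 44, 39, 37, 14, 28, 8 → 7
54: 47, 44, 39, 37, 14, 28, 8 → 7
47: 44, 39, 37, 14, 28, 8 → 6
44: 39, 37, 14, 28, 8 → 5
39: 37, 14, 28, 8 → 4
37: 14, 28, 8 → 3
14: 8 → 1
28: 8 → 1
8: none → 0
Total inversions: 8 + 7 + 7 + 6 + 5 + 4 + 3 + 1 + 1 + 0 = 42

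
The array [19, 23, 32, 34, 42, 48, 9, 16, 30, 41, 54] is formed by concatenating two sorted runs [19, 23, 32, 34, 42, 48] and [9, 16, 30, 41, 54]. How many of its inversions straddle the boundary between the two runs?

Take each right-half value and tally the left-half values above it:
r = 9: 19, 23, 32, 34, 42, 48 → 6
r = 16: 19, 23, 32, 34, 42, 48 → 6
r = 30: 32, 34, 42, 48 → 4
r = 41: 42, 48 → 2
r = 54: none → 0
Cross-inversions: 6 + 6 + 4 + 2 + 0 = 18

18 cross-inversions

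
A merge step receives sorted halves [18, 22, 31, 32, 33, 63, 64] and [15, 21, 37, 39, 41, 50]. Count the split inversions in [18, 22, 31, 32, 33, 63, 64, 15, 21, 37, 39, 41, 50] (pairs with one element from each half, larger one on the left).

Count, for every r in R, how many entries of L exceed r:
r = 15: 18, 22, 31, 32, 33, 63, 64 → 7
r = 21: 22, 31, 32, 33, 63, 64 → 6
r = 37: 63, 64 → 2
r = 39: 63, 64 → 2
r = 41: 63, 64 → 2
r = 50: 63, 64 → 2
Cross-inversions: 7 + 6 + 2 + 2 + 2 + 2 = 21

21 cross-inversions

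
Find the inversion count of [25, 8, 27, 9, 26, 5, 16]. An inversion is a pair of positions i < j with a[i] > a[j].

12

Out-of-order index pairs (0-indexed):
(0,1): 25 > 8
(0,3): 25 > 9
(0,5): 25 > 5
(0,6): 25 > 16
(1,5): 8 > 5
(2,3): 27 > 9
(2,4): 27 > 26
(2,5): 27 > 5
(2,6): 27 > 16
(3,5): 9 > 5
(4,5): 26 > 5
(4,6): 26 > 16
That's 12 pairs.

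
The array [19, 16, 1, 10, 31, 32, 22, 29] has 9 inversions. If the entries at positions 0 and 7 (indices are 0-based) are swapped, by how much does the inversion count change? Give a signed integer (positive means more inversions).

Positions 0 and 7 hold 19 and 29; after swapping, the array is [29, 16, 1, 10, 31, 32, 22, 19].
Count, for each position, how many later elements it exceeds:
29: 5
16: 2
1: 0
10: 0
31: 2
32: 2
22: 1
19: 0
Sum: 5 + 2 + 0 + 0 + 2 + 2 + 1 + 0 = 12
Change: 12 − 9 = +3

+3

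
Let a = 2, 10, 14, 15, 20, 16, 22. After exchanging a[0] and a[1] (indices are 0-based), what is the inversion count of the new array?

Positions 0 and 1 hold 2 and 10; after swapping, the array is [10, 2, 14, 15, 20, 16, 22].
Sweep left to right; for each value list the smaller values that follow it:
10: 1
2: 0
14: 0
15: 0
20: 1
16: 0
22: 0
Sum: 1 + 0 + 0 + 0 + 1 + 0 + 0 = 2

Inversions: 2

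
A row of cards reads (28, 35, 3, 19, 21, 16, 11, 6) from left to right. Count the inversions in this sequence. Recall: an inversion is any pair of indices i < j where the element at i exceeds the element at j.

21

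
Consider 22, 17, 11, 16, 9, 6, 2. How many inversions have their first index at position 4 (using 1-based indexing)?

3

The element at index 4 is 16.
Elements after it: 9, 6, 2
Those smaller than 16: 9, 6, 2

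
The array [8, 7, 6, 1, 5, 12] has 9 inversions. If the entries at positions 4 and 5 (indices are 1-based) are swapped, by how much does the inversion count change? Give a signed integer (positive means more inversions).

+1

Positions 4 and 5 hold 1 and 5; after swapping, the array is [8, 7, 6, 5, 1, 12].
Count, for each position, how many later elements it exceeds:
8 → 7, 6, 5, 1 → 4
7 → 6, 5, 1 → 3
6 → 5, 1 → 2
5 → 1 → 1
1 → none → 0
12 → none → 0
Sum: 4 + 3 + 2 + 1 + 0 + 0 = 10
Change: 10 − 9 = +1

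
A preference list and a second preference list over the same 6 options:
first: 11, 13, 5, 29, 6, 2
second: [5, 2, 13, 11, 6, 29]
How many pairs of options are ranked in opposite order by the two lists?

Pairs: 8

Assign each item its position (1..6) in the first ordering, then rewrite the second ordering as that position sequence:
positions: 11→1, 13→2, 5→3, 29→4, 6→5, 2→6
second ordering as positions: [3, 6, 2, 1, 5, 4]
Discordant pairs = inversions in this position sequence.
3: 2, 1 → 2
6: 2, 1, 5, 4 → 4
2: 1 → 1
1: 0
5: 4 → 1
4: 0
Total: 2 + 4 + 1 + 0 + 1 + 0 = 8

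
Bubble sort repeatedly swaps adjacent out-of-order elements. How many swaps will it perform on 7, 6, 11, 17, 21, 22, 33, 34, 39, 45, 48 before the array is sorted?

There is 1 swap.

The minimum number of adjacent swaps to sort an array equals its inversion count, since every such swap removes exactly one inversion.
Count inversions — for each element, later elements that are smaller:
7: 6 → 1
6: none → 0
11: none → 0
17: none → 0
21: none → 0
22: none → 0
33: none → 0
34: none → 0
39: none → 0
45: none → 0
48: none → 0
Total inversions: 1 + 0 + 0 + 0 + 0 + 0 + 0 + 0 + 0 + 0 + 0 = 1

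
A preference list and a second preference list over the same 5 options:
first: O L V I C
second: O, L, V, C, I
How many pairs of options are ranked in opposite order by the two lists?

1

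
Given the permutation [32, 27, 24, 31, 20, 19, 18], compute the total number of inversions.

Count, for each position, how many later elements it exceeds:
32: 6
27: 4
24: 3
31: 3
20: 2
19: 1
18: 0
Sum: 6 + 4 + 3 + 3 + 2 + 1 + 0 = 19

There are 19 inversions.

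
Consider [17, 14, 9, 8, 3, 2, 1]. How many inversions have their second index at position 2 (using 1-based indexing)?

The element at index 2 is 14.
Elements before it: 17
Those larger than 14: 17

1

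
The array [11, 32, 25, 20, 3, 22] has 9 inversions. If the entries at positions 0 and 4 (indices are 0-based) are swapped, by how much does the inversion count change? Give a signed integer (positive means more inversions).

Positions 0 and 4 hold 11 and 3; after swapping, the array is [3, 32, 25, 20, 11, 22].
Element-by-element contributions:
3 → none → 0
32 → 25, 20, 11, 22 → 4
25 → 20, 11, 22 → 3
20 → 11 → 1
11 → none → 0
22 → none → 0
Sum: 0 + 4 + 3 + 1 + 0 + 0 = 8
Change: 8 − 9 = -1

-1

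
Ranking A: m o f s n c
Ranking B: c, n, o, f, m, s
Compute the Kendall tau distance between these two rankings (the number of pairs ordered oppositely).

Discordant pairs: 11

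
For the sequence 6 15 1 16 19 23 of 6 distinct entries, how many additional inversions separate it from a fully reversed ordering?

13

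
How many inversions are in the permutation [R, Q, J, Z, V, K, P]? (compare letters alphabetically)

12

Inversion pairs (indices are 0-based):
(0,1): R > Q
(0,2): R > J
(0,5): R > K
(0,6): R > P
(1,2): Q > J
(1,5): Q > K
(1,6): Q > P
(3,4): Z > V
(3,5): Z > K
(3,6): Z > P
(4,5): V > K
(4,6): V > P
That's 12 pairs.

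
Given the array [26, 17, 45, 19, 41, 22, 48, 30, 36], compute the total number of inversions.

For each element, count later entries that are smaller:
26 → 17, 19, 22 → 3
17 → none → 0
45 → 19, 41, 22, 30, 36 → 5
19 → none → 0
41 → 22, 30, 36 → 3
22 → none → 0
48 → 30, 36 → 2
30 → none → 0
36 → none → 0
Sum: 3 + 0 + 5 + 0 + 3 + 0 + 2 + 0 + 0 = 13

13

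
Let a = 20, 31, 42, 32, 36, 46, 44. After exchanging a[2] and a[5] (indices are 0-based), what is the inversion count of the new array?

4 inversions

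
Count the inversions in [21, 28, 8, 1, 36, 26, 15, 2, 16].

21

Sweep left to right; for each value list the smaller values that follow it:
21: 5
28: 6
8: 2
1: 0
36: 4
26: 3
15: 1
2: 0
16: 0
Sum: 5 + 6 + 2 + 0 + 4 + 3 + 1 + 0 + 0 = 21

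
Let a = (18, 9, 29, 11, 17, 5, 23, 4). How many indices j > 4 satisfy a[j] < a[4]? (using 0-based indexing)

2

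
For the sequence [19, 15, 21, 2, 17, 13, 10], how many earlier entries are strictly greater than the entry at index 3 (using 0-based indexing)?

3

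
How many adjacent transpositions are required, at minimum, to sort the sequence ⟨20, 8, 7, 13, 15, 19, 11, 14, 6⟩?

The minimum number of adjacent swaps to sort an array equals its inversion count, since every such swap removes exactly one inversion.
Count inversions — for each element, later elements that are smaller:
20: 8, 7, 13, 15, 19, 11, 14, 6 → 8
8: 7, 6 → 2
7: 6 → 1
13: 11, 6 → 2
15: 11, 14, 6 → 3
19: 11, 14, 6 → 3
11: 6 → 1
14: 6 → 1
6: none → 0
Total inversions: 8 + 2 + 1 + 2 + 3 + 3 + 1 + 1 + 0 = 21

21 adjacent swaps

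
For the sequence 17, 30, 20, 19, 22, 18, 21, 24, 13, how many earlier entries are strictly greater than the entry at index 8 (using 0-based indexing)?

The element at index 8 is 13.
Elements before it: 17, 30, 20, 19, 22, 18, 21, 24
Those larger than 13: 17, 30, 20, 19, 22, 18, 21, 24

8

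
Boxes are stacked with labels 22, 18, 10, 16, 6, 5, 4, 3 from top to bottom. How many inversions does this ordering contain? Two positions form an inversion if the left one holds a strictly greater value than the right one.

27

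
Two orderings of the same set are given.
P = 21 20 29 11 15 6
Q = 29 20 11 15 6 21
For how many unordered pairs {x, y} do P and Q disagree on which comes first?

6

Assign each item its position (1..6) in the first ordering, then rewrite the second ordering as that position sequence:
positions: 21→1, 20→2, 29→3, 11→4, 15→5, 6→6
second ordering as positions: [3, 2, 4, 5, 6, 1]
Discordant pairs = inversions in this position sequence.
3: 2, 1 → 2
2: 1 → 1
4: 1 → 1
5: 1 → 1
6: 1 → 1
1: 0
Total: 2 + 1 + 1 + 1 + 1 + 0 = 6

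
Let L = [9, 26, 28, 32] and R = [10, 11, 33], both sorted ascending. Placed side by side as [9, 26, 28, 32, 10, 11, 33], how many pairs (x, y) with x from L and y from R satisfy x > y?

6 cross-inversions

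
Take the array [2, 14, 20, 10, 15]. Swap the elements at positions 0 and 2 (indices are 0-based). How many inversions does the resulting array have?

Inversions: 6

Positions 0 and 2 hold 2 and 20; after swapping, the array is [20, 14, 2, 10, 15].
Element-by-element contributions:
20: 4
14: 2
2: 0
10: 0
15: 0
Sum: 4 + 2 + 0 + 0 + 0 = 6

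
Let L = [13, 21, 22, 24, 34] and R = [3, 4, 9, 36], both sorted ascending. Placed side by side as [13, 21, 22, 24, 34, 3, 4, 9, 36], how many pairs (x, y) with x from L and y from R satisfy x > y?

There are 15 split inversions.

Count, for every r in R, how many entries of L exceed r:
r = 3: 13, 21, 22, 24, 34 → 5
r = 4: 13, 21, 22, 24, 34 → 5
r = 9: 13, 21, 22, 24, 34 → 5
r = 36: none → 0
Cross-inversions: 5 + 5 + 5 + 0 = 15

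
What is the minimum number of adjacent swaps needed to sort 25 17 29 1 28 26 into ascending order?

Minimum adjacent swaps = number of inversions (each swap of adjacent out-of-order elements removes one inversion and no swap can remove more).
Count inversions — for each element, later elements that are smaller:
25: 17, 1 → 2
17: 1 → 1
29: 1, 28, 26 → 3
1: none → 0
28: 26 → 1
26: none → 0
Total inversions: 2 + 1 + 3 + 0 + 1 + 0 = 7

There are 7 adjacent swaps.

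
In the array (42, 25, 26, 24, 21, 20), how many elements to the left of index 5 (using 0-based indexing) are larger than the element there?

The element at index 5 is 20.
Elements before it: 42, 25, 26, 24, 21
Those larger than 20: 42, 25, 26, 24, 21

5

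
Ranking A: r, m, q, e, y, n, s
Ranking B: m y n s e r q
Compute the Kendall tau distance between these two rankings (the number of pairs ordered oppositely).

Assign each item its position (1..7) in the first ordering, then rewrite the second ordering as that position sequence:
positions: r→1, m→2, q→3, e→4, y→5, n→6, s→7
second ordering as positions: [2, 5, 6, 7, 4, 1, 3]
Discordant pairs = inversions in this position sequence.
2: 1 → 1
5: 4, 1, 3 → 3
6: 4, 1, 3 → 3
7: 4, 1, 3 → 3
4: 1, 3 → 2
1: 0
3: 0
Total: 1 + 3 + 3 + 3 + 2 + 0 + 0 = 12

12 discordant pairs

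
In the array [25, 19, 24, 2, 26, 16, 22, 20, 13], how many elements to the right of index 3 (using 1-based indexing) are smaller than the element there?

The element at index 3 is 24.
Elements after it: 2, 26, 16, 22, 20, 13
Those smaller than 24: 2, 16, 22, 20, 13

5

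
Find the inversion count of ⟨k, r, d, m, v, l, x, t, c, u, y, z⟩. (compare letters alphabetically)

18 inversions

Sweep left to right; for each value list the smaller values that follow it:
k → d, c → 2
r → d, m, l, c → 4
d → c → 1
m → l, c → 2
v → l, t, c, u → 4
l → c → 1
x → t, c, u → 3
t → c → 1
c → none → 0
u → none → 0
y → none → 0
z → none → 0
Sum: 2 + 4 + 1 + 2 + 4 + 1 + 3 + 1 + 0 + 0 + 0 + 0 = 18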